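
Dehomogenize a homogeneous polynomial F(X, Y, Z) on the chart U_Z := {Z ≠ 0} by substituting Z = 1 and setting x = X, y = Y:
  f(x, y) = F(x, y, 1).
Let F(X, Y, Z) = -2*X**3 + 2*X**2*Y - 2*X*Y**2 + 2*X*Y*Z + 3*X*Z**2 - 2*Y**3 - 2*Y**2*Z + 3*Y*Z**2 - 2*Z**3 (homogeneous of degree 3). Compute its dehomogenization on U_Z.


f(x, y) = -2*x**3 + 2*x**2*y - 2*x*y**2 + 2*x*y + 3*x - 2*y**3 - 2*y**2 + 3*y - 2

On U_Z we set Z = 1. Each monomial c·X^i·Y^j·Z^k in F becomes c·x^i·y^j·1^k = c·x^i·y^j.
Substituting Z = 1: F(X, Y, 1) = -2*x**3 + 2*x**2*y - 2*x*y**2 + 2*x*y + 3*x - 2*y**3 - 2*y**2 + 3*y - 2.
Note: deg(f) ≤ deg(F) = 3; strict inequality happens when F is divisible by Z (lost terms).


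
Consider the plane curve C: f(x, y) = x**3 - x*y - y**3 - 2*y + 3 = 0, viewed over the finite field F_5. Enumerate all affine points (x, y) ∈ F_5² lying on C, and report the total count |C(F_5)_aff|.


Affine F_5-points: {(0, 1), (0, 3), (1, 1), (1, 2), (2, 2), (3, 0), (4, 1)}; count = 7.

For each of the 25 pairs (x, y) ∈ F_5², evaluate f(x, y) mod 5. Record the zeros.
  x = 0: [0↦3, 1↦0, 2↦1, 3↦0, 4↦1]  zeros at y ∈ {1, 3}
  x = 1: [0↦4, 1↦0, 2↦0, 3↦3, 4↦3]  zeros at y ∈ {1, 2}
  x = 2: [0↦1, 1↦1, 2↦0, 3↦2, 4↦1]  zeros at y ∈ {2}
  x = 3: [0↦0, 1↦4, 2↦2, 3↦3, 4↦1]  zeros at y ∈ {0}
  x = 4: [0↦2, 1↦0, 2↦2, 3↦2, 4↦4]  zeros at y ∈ {1}
Collecting zeros: affine points = {(0, 1), (0, 3), (1, 1), (1, 2), (2, 2), (3, 0), (4, 1)}.
Total count |C(F_5)_aff| = 7.


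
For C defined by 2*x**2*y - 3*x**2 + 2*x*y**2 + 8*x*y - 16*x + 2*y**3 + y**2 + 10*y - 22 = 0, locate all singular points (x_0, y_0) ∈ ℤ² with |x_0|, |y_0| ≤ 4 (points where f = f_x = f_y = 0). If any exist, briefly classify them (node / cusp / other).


Singular points: {(-3, 1)}; classification: node.

Compute partial derivatives:
  f_x = 4*x*y - 6*x + 2*y**2 + 8*y - 16.
  f_y = 2*x**2 + 4*x*y + 8*x + 6*y**2 + 2*y + 10.
Scan x_0 ∈ {−4, ..., 4}. For each x_0, f_y(x_0, y) is a polynomial in y; find its integer roots y ∈ {−4, ..., 4}, then test f_x and f at those candidates.
  x = -4: f_y(-4, y) = 6*y**2 - 14*y + 10; no integer root y with |y| ≤ 4.
  x = -3: f_y(-3, y) = 6*y**2 - 10*y + 4; vanishes at y ∈ {1}. (-3, 1): f_x = 0, f = 0 — SINGULAR.
  x = -2: f_y(-2, y) = 6*y**2 - 6*y + 2; no integer root y with |y| ≤ 4.
  x = -1: f_y(-1, y) = 6*y**2 - 2*y + 4; no integer root y with |y| ≤ 4.
  x = 0: f_y(0, y) = 6*y**2 + 2*y + 10; no integer root y with |y| ≤ 4.
  x = 1: f_y(1, y) = 6*y**2 + 6*y + 20; no integer root y with |y| ≤ 4.
  x = 2: f_y(2, y) = 6*y**2 + 10*y + 34; no integer root y with |y| ≤ 4.
  x = 3: f_y(3, y) = 6*y**2 + 14*y + 52; no integer root y with |y| ≤ 4.
  x = 4: f_y(4, y) = 6*y**2 + 18*y + 74; no integer root y with |y| ≤ 4.
Only singular point on the grid: (-3, 1).
Classify: substitute x = -3 + u, y = 1 + v and expand: f = 2*u**2*v - u**2 + 2*u*v**2 + 2*v**3 + v**2.
No constant or linear terms (consistent with a singular point). Quadratic part: -u**2 + v**2. Cubic part: 2*u**2*v + 2*u*v**2 + 2*v**3.
The quadratic part v**2 - u**2 = (v − u)(v + u) splits into two distinct linear factors, so there are two distinct tangent lines y − 1 = ±(x − -3) — this is a node (ordinary double point).
Classification: node.


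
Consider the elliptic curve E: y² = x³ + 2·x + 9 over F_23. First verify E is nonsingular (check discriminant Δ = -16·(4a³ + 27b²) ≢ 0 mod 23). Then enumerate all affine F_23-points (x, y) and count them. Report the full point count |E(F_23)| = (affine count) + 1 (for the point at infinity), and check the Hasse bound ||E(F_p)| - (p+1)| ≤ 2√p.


Affine points = {(0, 3), (0, 20), (1, 9), (1, 14), (4, 9), (4, 14), (5, 11), (5, 12), (8, 10), (8, 13), (12, 6), (12, 17), (13, 1), (13, 22), (18, 9), (18, 14), (19, 11), (19, 12), (22, 11), (22, 12)}; affine count = 20; |E(F_23)| = 21.

Discriminant check: Δ ∝ 4a³ + 27b² = 4·2³ + 27·9² = 4·8 + 27·81 ≡ 11 (mod 23). Nonzero ⇒ E is nonsingular.
For each x ∈ F_23, compute rhs = x³ + 2·x + 9 mod 23, then count y ∈ F_23 with y² ≡ rhs.
  x = 0: rhs = 9, matching y values: 3, 20 (2 points).
  x = 1: rhs = 12, matching y values: 9, 14 (2 points).
  x = 2: rhs = 21, matching y values: none (0 points).
  x = 3: rhs = 19, matching y values: none (0 points).
  x = 4: rhs = 12, matching y values: 9, 14 (2 points).
  x = 5: rhs = 6, matching y values: 11, 12 (2 points).
  x = 6: rhs = 7, matching y values: none (0 points).
  x = 7: rhs = 21, matching y values: none (0 points).
  x = 8: rhs = 8, matching y values: 10, 13 (2 points).
  x = 9: rhs = 20, matching y values: none (0 points).
  x = 10: rhs = 17, matching y values: none (0 points).
  x = 11: rhs = 5, matching y values: none (0 points).
  x = 12: rhs = 13, matching y values: 6, 17 (2 points).
  x = 13: rhs = 1, matching y values: 1, 22 (2 points).
  x = 14: rhs = 21, matching y values: none (0 points).
  x = 15: rhs = 10, matching y values: none (0 points).
  x = 16: rhs = 20, matching y values: none (0 points).
  x = 17: rhs = 11, matching y values: none (0 points).
  x = 18: rhs = 12, matching y values: 9, 14 (2 points).
  x = 19: rhs = 6, matching y values: 11, 12 (2 points).
  x = 20: rhs = 22, matching y values: none (0 points).
  x = 21: rhs = 20, matching y values: none (0 points).
  x = 22: rhs = 6, matching y values: 11, 12 (2 points).
Total affine count: 20.
Full point count |E(F_23)| = 20 + 1 = 21.
Hasse bound: |21 − (23+1)| = |-3| = 3 ≤ 2√23 ≈ 9.5917 ✓.


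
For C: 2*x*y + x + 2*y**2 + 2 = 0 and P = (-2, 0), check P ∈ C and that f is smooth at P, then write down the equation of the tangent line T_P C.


Tangent line at P: x - 4*y + 2 = 0.

Step 1: f(-2, 0) = 0, so P lies on C.
Step 2: partial derivatives
  f_x(x, y) = 2*y + 1, f_y(x, y) = 2*x + 4*y.
  f_x(P) = 1, f_y(P) = -4 (gradient nonzero, so P is smooth).
Step 3: tangent line at P: 1·(x − -2) + -4·(y − 0) = 0.
Expanding: x - 4*y + 2 = 0.


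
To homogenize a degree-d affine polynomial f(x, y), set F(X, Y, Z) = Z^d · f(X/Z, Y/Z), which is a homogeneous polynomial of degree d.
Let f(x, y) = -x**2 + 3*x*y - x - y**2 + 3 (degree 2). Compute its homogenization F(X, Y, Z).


F(X, Y, Z) = -X**2 + 3*X*Y - X*Z - Y**2 + 3*Z**2

deg(f) = 2.
Substitute x = X/Z, y = Y/Z into f, then multiply by Z^2.
  monomial -1·x^2·y^0 ↦ -1·X^2·Y^0·Z^0.
  monomial 3·x^1·y^1 ↦ 3·X^1·Y^1·Z^0.
  monomial -1·x^1·y^0 ↦ -1·X^1·Y^0·Z^1.
  monomial -1·x^0·y^2 ↦ -1·X^0·Y^2·Z^0.
  monomial 3·x^0·y^0 ↦ 3·X^0·Y^0·Z^2.
Collecting: F(X, Y, Z) = -X**2 + 3*X*Y - X*Z - Y**2 + 3*Z**2.


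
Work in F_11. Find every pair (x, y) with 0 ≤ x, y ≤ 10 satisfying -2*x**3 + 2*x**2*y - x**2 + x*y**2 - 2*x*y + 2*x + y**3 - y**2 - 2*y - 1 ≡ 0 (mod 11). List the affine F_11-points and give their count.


Affine F_11-points: {(0, 3), (2, 5), (3, 2), (4, 6), (5, 7), (6, 9), (8, 6), (8, 10), (9, 8), (9, 9), (10, 6), (10, 9)}; count = 12.

For each of the 121 pairs (x, y) ∈ F_11², evaluate f(x, y) mod 11. Record the zeros.
  x = 0: [0↦10, 1↦8, 2↦10, 3↦0, 4↦6, 5↦1, 6↦2, 7↦4, 8↦2, 9↦2, 10↦10]  zeros at y ∈ {3}
  x = 1: [0↦9, 1↦8, 2↦2, 3↦8, 4↦10, 5↦3, 6↦4, 7↦8, 8↦10, 9↦5, 10↦10]  zeros at y ∈ ∅
  x = 2: [0↦5, 1↦9, 2↦10, 3↦3, 4↦5, 5↦0, 6↦5, 7↦4, 8↦3, 9↦8, 10↦3]  zeros at y ∈ {5}
  x = 3: [0↦8, 1↦10, 2↦0, 3↦6, 4↦1, 5↦2, 6↦4, 7↦2, 8↦2, 9↦10, 10↦10]  zeros at y ∈ {2}
  x = 4: [0↦6, 1↦10, 2↦4, 3↦5, 4↦8, 5↦8, 6↦0, 7↦1, 8↦6, 9↦10, 10↦8]  zeros at y ∈ {6}
  x = 5: [0↦9, 1↦8, 2↦10, 3↦10, 4↦3, 5↦6, 6↦3, 7↦0, 8↦3, 9↦7, 10↦7]  zeros at y ∈ {7}
  x = 6: [0↦5, 1↦3, 2↦6, 3↦9, 4↦7, 5↦6, 6↦1, 7↦9, 8↦3, 9↦0, 10↦6]  zeros at y ∈ {9}
  x = 7: [0↦4, 1↦5, 2↦2, 3↦1, 4↦8, 5↦7, 6↦4, 7↦5, 8↦5, 9↦10, 10↦4]  zeros at y ∈ ∅
  x = 8: [0↦5, 1↦2, 2↦8, 3↦7, 4↦5, 5↦8, 6↦0, 7↦9, 8↦8, 9↦3, 10↦0]  zeros at y ∈ {6, 10}
  x = 9: [0↦7, 1↦4, 2↦1, 3↦4, 4↦8, 5↦8, 6↦10, 7↦9, 8↦0, 9↦0, 10↦4]  zeros at y ∈ {8, 9}
  x = 10: [0↦9, 1↦10, 2↦2, 3↦2, 4↦5, 5↦6, 6↦0, 7↦4, 8↦2, 9↦0, 10↦4]  zeros at y ∈ {6, 9}
Collecting zeros: affine points = {(0, 3), (2, 5), (3, 2), (4, 6), (5, 7), (6, 9), (8, 6), (8, 10), (9, 8), (9, 9), (10, 6), (10, 9)}.
Total count |C(F_11)_aff| = 12.


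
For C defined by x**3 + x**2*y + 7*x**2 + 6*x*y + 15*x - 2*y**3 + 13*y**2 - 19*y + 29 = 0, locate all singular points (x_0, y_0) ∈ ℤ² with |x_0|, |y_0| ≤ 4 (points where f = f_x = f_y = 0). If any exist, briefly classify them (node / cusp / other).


Singular points: {(-3, 2)}; classification: cusp.

Compute partial derivatives:
  f_x = 3*x**2 + 2*x*y + 14*x + 6*y + 15.
  f_y = x**2 + 6*x - 6*y**2 + 26*y - 19.
Scan x_0 ∈ {−4, ..., 4}. For each x_0, f_y(x_0, y) is a polynomial in y; find its integer roots y ∈ {−4, ..., 4}, then test f_x and f at those candidates.
  x = -4: f_y(-4, y) = -6*y**2 + 26*y - 27; no integer root y with |y| ≤ 4.
  x = -3: f_y(-3, y) = -6*y**2 + 26*y - 28; vanishes at y ∈ {2}. (-3, 2): f_x = 0, f = 0 — SINGULAR.
  x = -2: f_y(-2, y) = -6*y**2 + 26*y - 27; no integer root y with |y| ≤ 4.
  x = -1: f_y(-1, y) = -6*y**2 + 26*y - 24; vanishes at y ∈ {3}. (-1, 3): f_x = 16 ≠ 0.
  x = 0: f_y(0, y) = -6*y**2 + 26*y - 19; no integer root y with |y| ≤ 4.
  x = 1: f_y(1, y) = -6*y**2 + 26*y - 12; no integer root y with |y| ≤ 4.
  x = 2: f_y(2, y) = -6*y**2 + 26*y - 3; no integer root y with |y| ≤ 4.
  x = 3: f_y(3, y) = -6*y**2 + 26*y + 8; no integer root y with |y| ≤ 4.
  x = 4: f_y(4, y) = -6*y**2 + 26*y + 21; no integer root y with |y| ≤ 4.
Only singular point on the grid: (-3, 2).
Classify: substitute x = -3 + u, y = 2 + v and expand: f = u**3 + u**2*v - 2*v**3 + v**2.
No constant or linear terms (consistent with a singular point). Quadratic part: v**2. Cubic part: u**3 + u**2*v - 2*v**3.
The quadratic part v**2 is a perfect square, so there is a single (double) tangent line v = 0, i.e. y = 2. Restricting the cubic part to that line (v = 0) leaves u**3 ≠ 0, so f is not divisible by v and the branch is v² ≈ -u**3 to lowest order — this is a cusp.
Classification: cusp.


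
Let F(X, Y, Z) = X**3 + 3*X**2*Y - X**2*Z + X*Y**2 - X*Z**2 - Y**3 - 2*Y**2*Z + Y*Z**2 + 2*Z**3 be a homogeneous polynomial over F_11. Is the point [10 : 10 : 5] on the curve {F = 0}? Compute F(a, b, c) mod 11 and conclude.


F(10,10,5) ≡ 0 (mod 11); P is on the curve.

Evaluate F(10, 10, 5) term-by-term (mod 11).
  X**3 ↦ 1·1000·1·1 = 1000
  3*X**2*Y ↦ 3·100·10·1 = 3000
  -X**2*Z ↦ -1·100·1·5 = -500
  X*Y**2 ↦ 1·10·100·1 = 1000
  -X*Z**2 ↦ -1·10·1·25 = -250
  -Y**3 ↦ -1·1·1000·1 = -1000
  -2*Y**2*Z ↦ -2·1·100·5 = -1000
  Y*Z**2 ↦ 1·1·10·25 = 250
  2*Z**3 ↦ 2·1·1·125 = 250
Sum: F(10, 10, 5) = (1000) + (3000) + (-500) + (1000) + (-250) + (-1000) + (-1000) + (250) + (250) = 2750.
Reducing mod 11: 2750 ≡ 0 (mod 11).
Since F(a, b, c) ≡ 0 (mod 11), P lies on the curve.


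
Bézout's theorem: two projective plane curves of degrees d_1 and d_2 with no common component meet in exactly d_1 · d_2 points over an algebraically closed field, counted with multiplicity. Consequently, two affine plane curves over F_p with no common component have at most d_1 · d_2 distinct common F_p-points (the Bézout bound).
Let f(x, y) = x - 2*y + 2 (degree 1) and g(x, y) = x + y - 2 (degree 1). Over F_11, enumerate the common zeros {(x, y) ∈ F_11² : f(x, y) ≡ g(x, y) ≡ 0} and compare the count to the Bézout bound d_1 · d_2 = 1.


Common zeros: {(8, 5)}; count = 1; Bézout bound = 1.

deg(f) = 1, deg(g) = 1, so Bézout bound = 1.
Scan x ∈ F_11. For each x, list the y ∈ F_11 with f(x, y) ≡ 0 and those with g(x, y) ≡ 0 (mod 11); the common zeros in that column are the intersection.
  x = 0: f ≡ 0 at y ∈ {1}; g ≡ 0 at y ∈ {2}; common: ∅.
  x = 1: f ≡ 0 at y ∈ {7}; g ≡ 0 at y ∈ {1}; common: ∅.
  x = 2: f ≡ 0 at y ∈ {2}; g ≡ 0 at y ∈ {0}; common: ∅.
  x = 3: f ≡ 0 at y ∈ {8}; g ≡ 0 at y ∈ {10}; common: ∅.
  x = 4: f ≡ 0 at y ∈ {3}; g ≡ 0 at y ∈ {9}; common: ∅.
  x = 5: f ≡ 0 at y ∈ {9}; g ≡ 0 at y ∈ {8}; common: ∅.
  x = 6: f ≡ 0 at y ∈ {4}; g ≡ 0 at y ∈ {7}; common: ∅.
  x = 7: f ≡ 0 at y ∈ {10}; g ≡ 0 at y ∈ {6}; common: ∅.
  x = 8: f ≡ 0 at y ∈ {5}; g ≡ 0 at y ∈ {5}; common: {5}.
  x = 9: f ≡ 0 at y ∈ {0}; g ≡ 0 at y ∈ {4}; common: ∅.
  x = 10: f ≡ 0 at y ∈ {6}; g ≡ 0 at y ∈ {3}; common: ∅.
Collecting: common zeros = {(8, 5)}, so the count is 1.
Comparison with the Bézout bound: 1 ≤ 1 = deg(f)·deg(g), as expected for curves with no common component (the bound is attained).


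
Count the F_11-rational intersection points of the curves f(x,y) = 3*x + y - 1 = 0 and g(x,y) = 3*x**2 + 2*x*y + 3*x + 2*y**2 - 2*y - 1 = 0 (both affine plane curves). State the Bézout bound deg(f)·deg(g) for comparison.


Common zeros: ∅; count = 0; Bézout bound = 2.

deg(f) = 1, deg(g) = 2, so Bézout bound = 2.
Scan x ∈ F_11. For each x, list the y ∈ F_11 with f(x, y) ≡ 0 and those with g(x, y) ≡ 0 (mod 11); the common zeros in that column are the intersection.
  x = 0: f ≡ 0 at y ∈ {1}; g ≡ 0 at y ∈ {3, 9}; common: ∅.
  x = 1: f ≡ 0 at y ∈ {9}; g ≡ 0 at y ∈ {5, 6}; common: ∅.
  x = 2: f ≡ 0 at y ∈ {6}; g ≡ 0 at y ∈ {5}; common: ∅.
  x = 3: f ≡ 0 at y ∈ {3}; g ≡ 0 at y ∈ {10}; common: ∅.
  x = 4: f ≡ 0 at y ∈ {0}; g ≡ 0 at y ∈ {9, 10}; common: ∅.
  x = 5: f ≡ 0 at y ∈ {8}; g ≡ 0 at y ∈ {1, 6}; common: ∅.
  x = 6: f ≡ 0 at y ∈ {5}; g ≡ 0 at y ∈ ∅; common: ∅.
  x = 7: f ≡ 0 at y ∈ {2}; g ≡ 0 at y ∈ ∅; common: ∅.
  x = 8: f ≡ 0 at y ∈ {10}; g ≡ 0 at y ∈ {1, 3}; common: ∅.
  x = 9: f ≡ 0 at y ∈ {7}; g ≡ 0 at y ∈ ∅; common: ∅.
  x = 10: f ≡ 0 at y ∈ {4}; g ≡ 0 at y ∈ ∅; common: ∅.
Collecting: common zeros = ∅, so the count is 0.
Comparison with the Bézout bound: 0 ≤ 2 = deg(f)·deg(g), as expected for curves with no common component (the affine F_11-count falls short of the bound because intersections may lie at infinity, over extension fields, or carry multiplicity).


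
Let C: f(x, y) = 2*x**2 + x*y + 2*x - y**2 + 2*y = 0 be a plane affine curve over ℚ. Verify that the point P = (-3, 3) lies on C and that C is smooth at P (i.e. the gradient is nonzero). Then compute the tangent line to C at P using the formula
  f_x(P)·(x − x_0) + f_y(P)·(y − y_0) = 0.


Tangent line at P: -7*x - 7*y = 0.

Step 1: f(-3, 3) = 0, so P lies on C.
Step 2: partial derivatives
  f_x(x, y) = 4*x + y + 2, f_y(x, y) = x - 2*y + 2.
  f_x(P) = -7, f_y(P) = -7 (gradient nonzero, so P is smooth).
Step 3: tangent line at P: -7·(x − -3) + -7·(y − 3) = 0.
Expanding: -7*x - 7*y = 0.


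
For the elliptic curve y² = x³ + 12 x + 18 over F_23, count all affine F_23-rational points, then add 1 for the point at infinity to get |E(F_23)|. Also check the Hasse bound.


Affine points = {(0, 8), (0, 15), (1, 10), (1, 13), (2, 2), (2, 21), (3, 9), (3, 14), (7, 10), (7, 13), (9, 2), (9, 21), (11, 3), (11, 20), (12, 2), (12, 21), (13, 5), (13, 18), (14, 3), (14, 20), (15, 10), (15, 13), (17, 11), (17, 12), (20, 1), (20, 22), (21, 3), (21, 20)}; affine count = 28; |E(F_23)| = 29.

Discriminant check: Δ ∝ 4a³ + 27b² = 4·12³ + 27·18² = 4·1728 + 27·324 ≡ 20 (mod 23). Nonzero ⇒ E is nonsingular.
For each x ∈ F_23, compute rhs = x³ + 12·x + 18 mod 23, then count y ∈ F_23 with y² ≡ rhs.
  x = 0: rhs = 18, matching y values: 8, 15 (2 points).
  x = 1: rhs = 8, matching y values: 10, 13 (2 points).
  x = 2: rhs = 4, matching y values: 2, 21 (2 points).
  x = 3: rhs = 12, matching y values: 9, 14 (2 points).
  x = 4: rhs = 15, matching y values: none (0 points).
  x = 5: rhs = 19, matching y values: none (0 points).
  x = 6: rhs = 7, matching y values: none (0 points).
  x = 7: rhs = 8, matching y values: 10, 13 (2 points).
  x = 8: rhs = 5, matching y values: none (0 points).
  x = 9: rhs = 4, matching y values: 2, 21 (2 points).
  x = 10: rhs = 11, matching y values: none (0 points).
  x = 11: rhs = 9, matching y values: 3, 20 (2 points).
  x = 12: rhs = 4, matching y values: 2, 21 (2 points).
  x = 13: rhs = 2, matching y values: 5, 18 (2 points).
  x = 14: rhs = 9, matching y values: 3, 20 (2 points).
  x = 15: rhs = 8, matching y values: 10, 13 (2 points).
  x = 16: rhs = 5, matching y values: none (0 points).
  x = 17: rhs = 6, matching y values: 11, 12 (2 points).
  x = 18: rhs = 17, matching y values: none (0 points).
  x = 19: rhs = 21, matching y values: none (0 points).
  x = 20: rhs = 1, matching y values: 1, 22 (2 points).
  x = 21: rhs = 9, matching y values: 3, 20 (2 points).
  x = 22: rhs = 5, matching y values: none (0 points).
Total affine count: 28.
Full point count |E(F_23)| = 28 + 1 = 29.
Hasse bound: |29 − (23+1)| = |5| = 5 ≤ 2√23 ≈ 9.5917 ✓.


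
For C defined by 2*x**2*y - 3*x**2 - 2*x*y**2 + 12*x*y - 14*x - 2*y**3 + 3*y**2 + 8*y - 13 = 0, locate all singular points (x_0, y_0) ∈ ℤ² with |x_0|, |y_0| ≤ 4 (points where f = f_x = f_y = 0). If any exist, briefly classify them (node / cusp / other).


Singular points: {(-2, 1)}; classification: node.

Compute partial derivatives:
  f_x = 4*x*y - 6*x - 2*y**2 + 12*y - 14.
  f_y = 2*x**2 - 4*x*y + 12*x - 6*y**2 + 6*y + 8.
Scan x_0 ∈ {−4, ..., 4}. For each x_0, f_y(x_0, y) is a polynomial in y; find its integer roots y ∈ {−4, ..., 4}, then test f_x and f at those candidates.
  x = -4: f_y(-4, y) = -6*y**2 + 22*y - 8; no integer root y with |y| ≤ 4.
  x = -3: f_y(-3, y) = -6*y**2 + 18*y - 10; no integer root y with |y| ≤ 4.
  x = -2: f_y(-2, y) = -6*y**2 + 14*y - 8; vanishes at y ∈ {1}. (-2, 1): f_x = 0, f = 0 — SINGULAR.
  x = -1: f_y(-1, y) = -6*y**2 + 10*y - 2; no integer root y with |y| ≤ 4.
  x = 0: f_y(0, y) = -6*y**2 + 6*y + 8; no integer root y with |y| ≤ 4.
  x = 1: f_y(1, y) = -6*y**2 + 2*y + 22; no integer root y with |y| ≤ 4.
  x = 2: f_y(2, y) = -6*y**2 - 2*y + 40; no integer root y with |y| ≤ 4.
  x = 3: f_y(3, y) = -6*y**2 - 6*y + 62; no integer root y with |y| ≤ 4.
  x = 4: f_y(4, y) = -6*y**2 - 10*y + 88; no integer root y with |y| ≤ 4.
Only singular point on the grid: (-2, 1).
Classify: substitute x = -2 + u, y = 1 + v and expand: f = 2*u**2*v - u**2 - 2*u*v**2 - 2*v**3 + v**2.
No constant or linear terms (consistent with a singular point). Quadratic part: -u**2 + v**2. Cubic part: 2*u**2*v - 2*u*v**2 - 2*v**3.
The quadratic part v**2 - u**2 = (v − u)(v + u) splits into two distinct linear factors, so there are two distinct tangent lines y − 1 = ±(x − -2) — this is a node (ordinary double point).
Classification: node.


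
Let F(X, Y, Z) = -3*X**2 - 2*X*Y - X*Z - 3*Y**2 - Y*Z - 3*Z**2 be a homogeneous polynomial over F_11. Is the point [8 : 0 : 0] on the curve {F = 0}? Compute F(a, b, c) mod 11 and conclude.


F(8,0,0) ≡ 6 (mod 11); P is NOT on the curve.

Evaluate F(8, 0, 0) term-by-term (mod 11).
  -3*X**2 ↦ -3·64·1·1 = -192
  -2*X*Y ↦ -2·8·0·1 = 0
  -X*Z ↦ -1·8·1·0 = 0
  -3*Y**2 ↦ -3·1·0·1 = 0
  -Y*Z ↦ -1·1·0·0 = 0
  -3*Z**2 ↦ -3·1·1·0 = 0
Sum: F(8, 0, 0) = (-192) + (0) + (0) + (0) + (0) + (0) = -192.
Reducing mod 11: -192 ≡ 6 (mod 11).
Since F(a, b, c) ≡ 6 ≠ 0 (mod 11), P does NOT lie on the curve.


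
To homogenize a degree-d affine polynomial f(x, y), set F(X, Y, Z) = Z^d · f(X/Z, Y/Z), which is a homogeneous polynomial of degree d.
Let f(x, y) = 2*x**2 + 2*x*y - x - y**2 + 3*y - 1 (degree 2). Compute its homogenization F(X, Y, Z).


F(X, Y, Z) = 2*X**2 + 2*X*Y - X*Z - Y**2 + 3*Y*Z - Z**2

deg(f) = 2.
Substitute x = X/Z, y = Y/Z into f, then multiply by Z^2.
  monomial 2·x^2·y^0 ↦ 2·X^2·Y^0·Z^0.
  monomial 2·x^1·y^1 ↦ 2·X^1·Y^1·Z^0.
  monomial -1·x^1·y^0 ↦ -1·X^1·Y^0·Z^1.
  monomial -1·x^0·y^2 ↦ -1·X^0·Y^2·Z^0.
  monomial 3·x^0·y^1 ↦ 3·X^0·Y^1·Z^1.
  monomial -1·x^0·y^0 ↦ -1·X^0·Y^0·Z^2.
Collecting: F(X, Y, Z) = 2*X**2 + 2*X*Y - X*Z - Y**2 + 3*Y*Z - Z**2.


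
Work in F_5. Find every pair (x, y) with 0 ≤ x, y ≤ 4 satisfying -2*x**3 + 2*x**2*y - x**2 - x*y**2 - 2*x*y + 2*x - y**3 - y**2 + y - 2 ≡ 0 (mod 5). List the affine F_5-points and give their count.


Affine F_5-points: {(0, 3), (1, 1), (1, 3), (1, 4), (2, 4), (3, 4), (4, 3)}; count = 7.

For each of the 25 pairs (x, y) ∈ F_5², evaluate f(x, y) mod 5. Record the zeros.
  x = 0: [0↦3, 1↦2, 2↦3, 3↦0, 4↦2]  zeros at y ∈ {3}
  x = 1: [0↦2, 1↦0, 2↦3, 3↦0, 4↦0]  zeros at y ∈ {1, 3, 4}
  x = 2: [0↦2, 1↦3, 2↦2, 3↦3, 4↦0]  zeros at y ∈ {4}
  x = 3: [0↦1, 1↦4, 2↦3, 3↦2, 4↦0]  zeros at y ∈ {4}
  x = 4: [0↦2, 1↦1, 2↦4, 3↦0, 4↦3]  zeros at y ∈ {3}
Collecting zeros: affine points = {(0, 3), (1, 1), (1, 3), (1, 4), (2, 4), (3, 4), (4, 3)}.
Total count |C(F_5)_aff| = 7.


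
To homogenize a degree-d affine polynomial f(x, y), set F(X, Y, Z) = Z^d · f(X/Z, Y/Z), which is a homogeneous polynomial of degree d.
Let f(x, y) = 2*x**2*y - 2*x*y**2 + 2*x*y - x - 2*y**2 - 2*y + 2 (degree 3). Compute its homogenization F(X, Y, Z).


F(X, Y, Z) = 2*X**2*Y - 2*X*Y**2 + 2*X*Y*Z - X*Z**2 - 2*Y**2*Z - 2*Y*Z**2 + 2*Z**3

deg(f) = 3.
Substitute x = X/Z, y = Y/Z into f, then multiply by Z^3.
  monomial 2·x^2·y^1 ↦ 2·X^2·Y^1·Z^0.
  monomial -2·x^1·y^2 ↦ -2·X^1·Y^2·Z^0.
  monomial 2·x^1·y^1 ↦ 2·X^1·Y^1·Z^1.
  monomial -1·x^1·y^0 ↦ -1·X^1·Y^0·Z^2.
  monomial -2·x^0·y^2 ↦ -2·X^0·Y^2·Z^1.
  monomial -2·x^0·y^1 ↦ -2·X^0·Y^1·Z^2.
  monomial 2·x^0·y^0 ↦ 2·X^0·Y^0·Z^3.
Collecting: F(X, Y, Z) = 2*X**2*Y - 2*X*Y**2 + 2*X*Y*Z - X*Z**2 - 2*Y**2*Z - 2*Y*Z**2 + 2*Z**3.


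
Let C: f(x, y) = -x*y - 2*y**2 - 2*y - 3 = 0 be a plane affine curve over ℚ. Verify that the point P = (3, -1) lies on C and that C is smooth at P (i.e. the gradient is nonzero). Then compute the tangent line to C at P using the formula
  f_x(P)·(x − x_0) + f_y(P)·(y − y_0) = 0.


Tangent line at P: x - y - 4 = 0.

Step 1: f(3, -1) = 0, so P lies on C.
Step 2: partial derivatives
  f_x(x, y) = -y, f_y(x, y) = -x - 4*y - 2.
  f_x(P) = 1, f_y(P) = -1 (gradient nonzero, so P is smooth).
Step 3: tangent line at P: 1·(x − 3) + -1·(y − -1) = 0.
Expanding: x - y - 4 = 0.


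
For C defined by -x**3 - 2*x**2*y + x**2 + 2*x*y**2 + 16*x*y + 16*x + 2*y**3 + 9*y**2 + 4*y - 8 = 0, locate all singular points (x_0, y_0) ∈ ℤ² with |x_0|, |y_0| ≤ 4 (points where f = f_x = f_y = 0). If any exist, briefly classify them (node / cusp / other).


Singular points: {(2, -2)}; classification: node.

Compute partial derivatives:
  f_x = -3*x**2 - 4*x*y + 2*x + 2*y**2 + 16*y + 16.
  f_y = -2*x**2 + 4*x*y + 16*x + 6*y**2 + 18*y + 4.
Scan x_0 ∈ {−4, ..., 4}. For each x_0, f_y(x_0, y) is a polynomial in y; find its integer roots y ∈ {−4, ..., 4}, then test f_x and f at those candidates.
  x = -4: f_y(-4, y) = 6*y**2 + 2*y - 92; no integer root y with |y| ≤ 4.
  x = -3: f_y(-3, y) = 6*y**2 + 6*y - 62; no integer root y with |y| ≤ 4.
  x = -2: f_y(-2, y) = 6*y**2 + 10*y - 36; no integer root y with |y| ≤ 4.
  x = -1: f_y(-1, y) = 6*y**2 + 14*y - 14; no integer root y with |y| ≤ 4.
  x = 0: f_y(0, y) = 6*y**2 + 18*y + 4; no integer root y with |y| ≤ 4.
  x = 1: f_y(1, y) = 6*y**2 + 22*y + 18; no integer root y with |y| ≤ 4.
  x = 2: f_y(2, y) = 6*y**2 + 26*y + 28; vanishes at y ∈ {-2}. (2, -2): f_x = 0, f = 0 — SINGULAR.
  x = 3: f_y(3, y) = 6*y**2 + 30*y + 34; no integer root y with |y| ≤ 4.
  x = 4: f_y(4, y) = 6*y**2 + 34*y + 36; no integer root y with |y| ≤ 4.
Only singular point on the grid: (2, -2).
Classify: substitute x = 2 + u, y = -2 + v and expand: f = -u**3 - 2*u**2*v - u**2 + 2*u*v**2 + 2*v**3 + v**2.
No constant or linear terms (consistent with a singular point). Quadratic part: -u**2 + v**2. Cubic part: -u**3 - 2*u**2*v + 2*u*v**2 + 2*v**3.
The quadratic part v**2 - u**2 = (v − u)(v + u) splits into two distinct linear factors, so there are two distinct tangent lines y − -2 = ±(x − 2) — this is a node (ordinary double point).
Classification: node.


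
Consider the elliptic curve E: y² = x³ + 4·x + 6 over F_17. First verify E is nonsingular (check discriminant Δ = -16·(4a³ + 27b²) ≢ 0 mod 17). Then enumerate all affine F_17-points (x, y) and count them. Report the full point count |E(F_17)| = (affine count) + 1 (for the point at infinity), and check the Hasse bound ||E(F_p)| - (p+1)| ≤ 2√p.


Affine points = {(4, 1), (4, 16), (5, 7), (5, 10), (6, 5), (6, 12), (10, 3), (10, 14), (11, 2), (11, 15), (14, 1), (14, 16), (16, 1), (16, 16)}; affine count = 14; |E(F_17)| = 15.

Discriminant check: Δ ∝ 4a³ + 27b² = 4·4³ + 27·6² = 4·64 + 27·36 ≡ 4 (mod 17). Nonzero ⇒ E is nonsingular.
For each x ∈ F_17, compute rhs = x³ + 4·x + 6 mod 17, then count y ∈ F_17 with y² ≡ rhs.
  x = 0: rhs = 6, matching y values: none (0 points).
  x = 1: rhs = 11, matching y values: none (0 points).
  x = 2: rhs = 5, matching y values: none (0 points).
  x = 3: rhs = 11, matching y values: none (0 points).
  x = 4: rhs = 1, matching y values: 1, 16 (2 points).
  x = 5: rhs = 15, matching y values: 7, 10 (2 points).
  x = 6: rhs = 8, matching y values: 5, 12 (2 points).
  x = 7: rhs = 3, matching y values: none (0 points).
  x = 8: rhs = 6, matching y values: none (0 points).
  x = 9: rhs = 6, matching y values: none (0 points).
  x = 10: rhs = 9, matching y values: 3, 14 (2 points).
  x = 11: rhs = 4, matching y values: 2, 15 (2 points).
  x = 12: rhs = 14, matching y values: none (0 points).
  x = 13: rhs = 11, matching y values: none (0 points).
  x = 14: rhs = 1, matching y values: 1, 16 (2 points).
  x = 15: rhs = 7, matching y values: none (0 points).
  x = 16: rhs = 1, matching y values: 1, 16 (2 points).
Total affine count: 14.
Full point count |E(F_17)| = 14 + 1 = 15.
Hasse bound: |15 − (17+1)| = |-3| = 3 ≤ 2√17 ≈ 8.2462 ✓.


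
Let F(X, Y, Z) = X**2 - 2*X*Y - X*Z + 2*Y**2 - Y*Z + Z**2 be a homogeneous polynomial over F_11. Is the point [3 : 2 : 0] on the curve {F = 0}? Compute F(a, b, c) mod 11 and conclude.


F(3,2,0) ≡ 5 (mod 11); P is NOT on the curve.

Evaluate F(3, 2, 0) term-by-term (mod 11).
  X**2 ↦ 1·9·1·1 = 9
  -2*X*Y ↦ -2·3·2·1 = -12
  -X*Z ↦ -1·3·1·0 = 0
  2*Y**2 ↦ 2·1·4·1 = 8
  -Y*Z ↦ -1·1·2·0 = 0
  Z**2 ↦ 1·1·1·0 = 0
Sum: F(3, 2, 0) = (9) + (-12) + (0) + (8) + (0) + (0) = 5.
Reducing mod 11: 5 ≡ 5 (mod 11).
Since F(a, b, c) ≡ 5 ≠ 0 (mod 11), P does NOT lie on the curve.


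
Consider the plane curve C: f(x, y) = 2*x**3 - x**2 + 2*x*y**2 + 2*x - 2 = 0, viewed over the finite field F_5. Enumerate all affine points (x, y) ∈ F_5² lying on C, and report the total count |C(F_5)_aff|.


Affine F_5-points: {(2, 2), (2, 3), (3, 1), (3, 4), (4, 2), (4, 3)}; count = 6.

For each of the 25 pairs (x, y) ∈ F_5², evaluate f(x, y) mod 5. Record the zeros.
  x = 0: [0↦3, 1↦3, 2↦3, 3↦3, 4↦3]  zeros at y ∈ ∅
  x = 1: [0↦1, 1↦3, 2↦4, 3↦4, 4↦3]  zeros at y ∈ ∅
  x = 2: [0↦4, 1↦3, 2↦0, 3↦0, 4↦3]  zeros at y ∈ {2, 3}
  x = 3: [0↦4, 1↦0, 2↦3, 3↦3, 4↦0]  zeros at y ∈ {1, 4}
  x = 4: [0↦3, 1↦1, 2↦0, 3↦0, 4↦1]  zeros at y ∈ {2, 3}
Collecting zeros: affine points = {(2, 2), (2, 3), (3, 1), (3, 4), (4, 2), (4, 3)}.
Total count |C(F_5)_aff| = 6.


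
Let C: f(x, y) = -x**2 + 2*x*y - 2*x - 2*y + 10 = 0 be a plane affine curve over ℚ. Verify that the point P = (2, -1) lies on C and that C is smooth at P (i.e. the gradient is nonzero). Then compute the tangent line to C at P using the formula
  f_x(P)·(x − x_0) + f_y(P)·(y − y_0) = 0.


Tangent line at P: -8*x + 2*y + 18 = 0.

Step 1: f(2, -1) = 0, so P lies on C.
Step 2: partial derivatives
  f_x(x, y) = -2*x + 2*y - 2, f_y(x, y) = 2*x - 2.
  f_x(P) = -8, f_y(P) = 2 (gradient nonzero, so P is smooth).
Step 3: tangent line at P: -8·(x − 2) + 2·(y − -1) = 0.
Expanding: -8*x + 2*y + 18 = 0.


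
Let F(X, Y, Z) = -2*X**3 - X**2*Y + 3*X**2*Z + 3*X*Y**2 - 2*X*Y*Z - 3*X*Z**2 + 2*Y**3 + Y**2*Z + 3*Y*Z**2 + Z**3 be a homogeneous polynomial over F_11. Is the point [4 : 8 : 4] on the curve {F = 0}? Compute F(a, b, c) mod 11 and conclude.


F(4,8,4) ≡ 4 (mod 11); P is NOT on the curve.

Evaluate F(4, 8, 4) term-by-term (mod 11).
  -2*X**3 ↦ -2·64·1·1 = -128
  -X**2*Y ↦ -1·16·8·1 = -128
  3*X**2*Z ↦ 3·16·1·4 = 192
  3*X*Y**2 ↦ 3·4·64·1 = 768
  -2*X*Y*Z ↦ -2·4·8·4 = -256
  -3*X*Z**2 ↦ -3·4·1·16 = -192
  2*Y**3 ↦ 2·1·512·1 = 1024
  Y**2*Z ↦ 1·1·64·4 = 256
  3*Y*Z**2 ↦ 3·1·8·16 = 384
  Z**3 ↦ 1·1·1·64 = 64
Sum: F(4, 8, 4) = (-128) + (-128) + (192) + (768) + (-256) + (-192) + (1024) + (256) + (384) + (64) = 1984.
Reducing mod 11: 1984 ≡ 4 (mod 11).
Since F(a, b, c) ≡ 4 ≠ 0 (mod 11), P does NOT lie on the curve.


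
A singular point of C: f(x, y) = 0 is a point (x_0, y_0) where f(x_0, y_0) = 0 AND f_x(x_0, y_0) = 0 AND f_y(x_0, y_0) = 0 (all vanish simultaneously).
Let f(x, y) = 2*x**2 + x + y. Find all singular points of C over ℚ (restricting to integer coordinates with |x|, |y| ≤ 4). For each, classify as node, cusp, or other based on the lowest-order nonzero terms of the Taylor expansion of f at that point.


No singular points in the scanned grid; C is smooth there.

Compute partial derivatives:
  f_x = 4*x + 1.
  f_y = 1.
f_y = 1 is a nonzero constant, so f_y never vanishes: no point (x, y) can satisfy f = f_x = f_y = 0. In particular no (x, y) ∈ {−4, ..., 4}² is singular; the curve is smooth.


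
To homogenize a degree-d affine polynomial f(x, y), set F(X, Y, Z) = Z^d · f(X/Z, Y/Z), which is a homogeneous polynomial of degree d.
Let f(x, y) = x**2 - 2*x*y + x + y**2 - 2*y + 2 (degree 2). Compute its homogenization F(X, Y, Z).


F(X, Y, Z) = X**2 - 2*X*Y + X*Z + Y**2 - 2*Y*Z + 2*Z**2

deg(f) = 2.
Substitute x = X/Z, y = Y/Z into f, then multiply by Z^2.
  monomial 1·x^2·y^0 ↦ 1·X^2·Y^0·Z^0.
  monomial -2·x^1·y^1 ↦ -2·X^1·Y^1·Z^0.
  monomial 1·x^1·y^0 ↦ 1·X^1·Y^0·Z^1.
  monomial 1·x^0·y^2 ↦ 1·X^0·Y^2·Z^0.
  monomial -2·x^0·y^1 ↦ -2·X^0·Y^1·Z^1.
  monomial 2·x^0·y^0 ↦ 2·X^0·Y^0·Z^2.
Collecting: F(X, Y, Z) = X**2 - 2*X*Y + X*Z + Y**2 - 2*Y*Z + 2*Z**2.


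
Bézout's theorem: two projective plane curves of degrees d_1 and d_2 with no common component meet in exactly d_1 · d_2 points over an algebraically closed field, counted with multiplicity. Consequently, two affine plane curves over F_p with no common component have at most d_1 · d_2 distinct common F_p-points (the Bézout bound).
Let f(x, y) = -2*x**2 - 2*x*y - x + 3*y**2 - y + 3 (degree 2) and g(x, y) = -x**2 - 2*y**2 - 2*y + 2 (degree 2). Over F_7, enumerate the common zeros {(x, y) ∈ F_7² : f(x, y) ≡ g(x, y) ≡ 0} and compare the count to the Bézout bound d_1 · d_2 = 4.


Common zeros: {(2, 4), (4, 6)}; count = 2; Bézout bound = 4.

deg(f) = 2, deg(g) = 2, so Bézout bound = 4.
Scan x ∈ F_7. For each x, list the y ∈ F_7 with f(x, y) ≡ 0 and those with g(x, y) ≡ 0 (mod 7); the common zeros in that column are the intersection.
  x = 0: f ≡ 0 at y ∈ {6}; g ≡ 0 at y ∈ ∅; common: ∅.
  x = 1: f ≡ 0 at y ∈ {0, 1}; g ≡ 0 at y ∈ ∅; common: ∅.
  x = 2: f ≡ 0 at y ∈ {0, 4}; g ≡ 0 at y ∈ {2, 4}; common: {4}.
  x = 3: f ≡ 0 at y ∈ ∅; g ≡ 0 at y ∈ {0, 6}; common: ∅.
  x = 4: f ≡ 0 at y ∈ {4, 6}; g ≡ 0 at y ∈ {0, 6}; common: {6}.
  x = 5: f ≡ 0 at y ∈ ∅; g ≡ 0 at y ∈ {2, 4}; common: ∅.
  x = 6: f ≡ 0 at y ∈ ∅; g ≡ 0 at y ∈ ∅; common: ∅.
Collecting: common zeros = {(2, 4), (4, 6)}, so the count is 2.
Comparison with the Bézout bound: 2 ≤ 4 = deg(f)·deg(g), as expected for curves with no common component (the affine F_7-count falls short of the bound because intersections may lie at infinity, over extension fields, or carry multiplicity).


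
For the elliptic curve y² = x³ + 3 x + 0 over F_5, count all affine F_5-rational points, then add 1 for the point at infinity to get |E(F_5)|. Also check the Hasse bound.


Affine points = {(0, 0), (1, 2), (1, 3), (2, 2), (2, 3), (3, 1), (3, 4), (4, 1), (4, 4)}; affine count = 9; |E(F_5)| = 10.

Discriminant check: Δ ∝ 4a³ + 27b² = 4·3³ + 27·0² = 4·27 + 27·0 ≡ 3 (mod 5). Nonzero ⇒ E is nonsingular.
For each x ∈ F_5, compute rhs = x³ + 3·x + 0 mod 5, then count y ∈ F_5 with y² ≡ rhs.
  x = 0: rhs = 0, matching y values: 0 (1 points).
  x = 1: rhs = 4, matching y values: 2, 3 (2 points).
  x = 2: rhs = 4, matching y values: 2, 3 (2 points).
  x = 3: rhs = 1, matching y values: 1, 4 (2 points).
  x = 4: rhs = 1, matching y values: 1, 4 (2 points).
Total affine count: 9.
Full point count |E(F_5)| = 9 + 1 = 10.
Hasse bound: |10 − (5+1)| = |4| = 4 ≤ 2√5 ≈ 4.4721 ✓.


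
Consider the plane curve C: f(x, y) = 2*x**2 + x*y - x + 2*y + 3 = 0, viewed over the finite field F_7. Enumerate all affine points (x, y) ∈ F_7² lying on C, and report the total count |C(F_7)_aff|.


Affine F_7-points: {(0, 2), (1, 1), (2, 3), (3, 2), (4, 3), (6, 1)}; count = 6.

For each of the 49 pairs (x, y) ∈ F_7², evaluate f(x, y) mod 7. Record the zeros.
  x = 0: [0↦3, 1↦5, 2↦0, 3↦2, 4↦4, 5↦6, 6↦1]  zeros at y ∈ {2}
  x = 1: [0↦4, 1↦0, 2↦3, 3↦6, 4↦2, 5↦5, 6↦1]  zeros at y ∈ {1}
  x = 2: [0↦2, 1↦6, 2↦3, 3↦0, 4↦4, 5↦1, 6↦5]  zeros at y ∈ {3}
  x = 3: [0↦4, 1↦2, 2↦0, 3↦5, 4↦3, 5↦1, 6↦6]  zeros at y ∈ {2}
  x = 4: [0↦3, 1↦2, 2↦1, 3↦0, 4↦6, 5↦5, 6↦4]  zeros at y ∈ {3}
  x = 5: [0↦6, 1↦6, 2↦6, 3↦6, 4↦6, 5↦6, 6↦6]  zeros at y ∈ ∅
  x = 6: [0↦6, 1↦0, 2↦1, 3↦2, 4↦3, 5↦4, 6↦5]  zeros at y ∈ {1}
Collecting zeros: affine points = {(0, 2), (1, 1), (2, 3), (3, 2), (4, 3), (6, 1)}.
Total count |C(F_7)_aff| = 6.


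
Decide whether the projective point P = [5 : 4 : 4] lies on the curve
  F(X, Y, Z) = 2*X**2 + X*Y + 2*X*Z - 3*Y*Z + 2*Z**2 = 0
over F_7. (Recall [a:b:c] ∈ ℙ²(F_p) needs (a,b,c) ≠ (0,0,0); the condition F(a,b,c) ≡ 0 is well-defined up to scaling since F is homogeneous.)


F(5,4,4) ≡ 3 (mod 7); P is NOT on the curve.

Evaluate F(5, 4, 4) term-by-term (mod 7).
  2*X**2 ↦ 2·25·1·1 = 50
  X*Y ↦ 1·5·4·1 = 20
  2*X*Z ↦ 2·5·1·4 = 40
  -3*Y*Z ↦ -3·1·4·4 = -48
  2*Z**2 ↦ 2·1·1·16 = 32
Sum: F(5, 4, 4) = (50) + (20) + (40) + (-48) + (32) = 94.
Reducing mod 7: 94 ≡ 3 (mod 7).
Since F(a, b, c) ≡ 3 ≠ 0 (mod 7), P does NOT lie on the curve.


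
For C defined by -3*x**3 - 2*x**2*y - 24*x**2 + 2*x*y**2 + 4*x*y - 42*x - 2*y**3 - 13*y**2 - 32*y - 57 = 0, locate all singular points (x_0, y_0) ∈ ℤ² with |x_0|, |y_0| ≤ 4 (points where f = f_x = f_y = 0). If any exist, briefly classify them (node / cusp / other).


Singular points: {(-2, -3)}; classification: cusp.

Compute partial derivatives:
  f_x = -9*x**2 - 4*x*y - 48*x + 2*y**2 + 4*y - 42.
  f_y = -2*x**2 + 4*x*y + 4*x - 6*y**2 - 26*y - 32.
Scan x_0 ∈ {−4, ..., 4}. For each x_0, f_y(x_0, y) is a polynomial in y; find its integer roots y ∈ {−4, ..., 4}, then test f_x and f at those candidates.
  x = -4: f_y(-4, y) = -6*y**2 - 42*y - 80; no integer root y with |y| ≤ 4.
  x = -3: f_y(-3, y) = -6*y**2 - 38*y - 62; no integer root y with |y| ≤ 4.
  x = -2: f_y(-2, y) = -6*y**2 - 34*y - 48; vanishes at y ∈ {-3}. (-2, -3): f_x = 0, f = 0 — SINGULAR.
  x = -1: f_y(-1, y) = -6*y**2 - 30*y - 38; no integer root y with |y| ≤ 4.
  x = 0: f_y(0, y) = -6*y**2 - 26*y - 32; no integer root y with |y| ≤ 4.
  x = 1: f_y(1, y) = -6*y**2 - 22*y - 30; no integer root y with |y| ≤ 4.
  x = 2: f_y(2, y) = -6*y**2 - 18*y - 32; no integer root y with |y| ≤ 4.
  x = 3: f_y(3, y) = -6*y**2 - 14*y - 38; no integer root y with |y| ≤ 4.
  x = 4: f_y(4, y) = -6*y**2 - 10*y - 48; no integer root y with |y| ≤ 4.
Only singular point on the grid: (-2, -3).
Classify: substitute x = -2 + u, y = -3 + v and expand: f = -3*u**3 - 2*u**2*v + 2*u*v**2 - 2*v**3 + v**2.
No constant or linear terms (consistent with a singular point). Quadratic part: v**2. Cubic part: -3*u**3 - 2*u**2*v + 2*u*v**2 - 2*v**3.
The quadratic part v**2 is a perfect square, so there is a single (double) tangent line v = 0, i.e. y = -3. Restricting the cubic part to that line (v = 0) leaves -3*u**3 ≠ 0, so f is not divisible by v and the branch is v² ≈ 3*u**3 to lowest order — this is a cusp.
Classification: cusp.


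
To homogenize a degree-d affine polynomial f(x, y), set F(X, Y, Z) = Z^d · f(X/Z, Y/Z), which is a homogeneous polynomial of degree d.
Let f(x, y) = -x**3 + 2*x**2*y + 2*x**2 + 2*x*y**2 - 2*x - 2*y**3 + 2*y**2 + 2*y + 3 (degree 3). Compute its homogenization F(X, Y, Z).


F(X, Y, Z) = -X**3 + 2*X**2*Y + 2*X**2*Z + 2*X*Y**2 - 2*X*Z**2 - 2*Y**3 + 2*Y**2*Z + 2*Y*Z**2 + 3*Z**3

deg(f) = 3.
Substitute x = X/Z, y = Y/Z into f, then multiply by Z^3.
  monomial -1·x^3·y^0 ↦ -1·X^3·Y^0·Z^0.
  monomial 2·x^2·y^1 ↦ 2·X^2·Y^1·Z^0.
  monomial 2·x^2·y^0 ↦ 2·X^2·Y^0·Z^1.
  monomial 2·x^1·y^2 ↦ 2·X^1·Y^2·Z^0.
  monomial -2·x^1·y^0 ↦ -2·X^1·Y^0·Z^2.
  monomial -2·x^0·y^3 ↦ -2·X^0·Y^3·Z^0.
  monomial 2·x^0·y^2 ↦ 2·X^0·Y^2·Z^1.
  monomial 2·x^0·y^1 ↦ 2·X^0·Y^1·Z^2.
  monomial 3·x^0·y^0 ↦ 3·X^0·Y^0·Z^3.
Collecting: F(X, Y, Z) = -X**3 + 2*X**2*Y + 2*X**2*Z + 2*X*Y**2 - 2*X*Z**2 - 2*Y**3 + 2*Y**2*Z + 2*Y*Z**2 + 3*Z**3.


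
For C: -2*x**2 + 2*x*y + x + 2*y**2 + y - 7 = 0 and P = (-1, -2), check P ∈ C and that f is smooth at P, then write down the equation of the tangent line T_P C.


Tangent line at P: x - 9*y - 17 = 0.

Step 1: f(-1, -2) = 0, so P lies on C.
Step 2: partial derivatives
  f_x(x, y) = -4*x + 2*y + 1, f_y(x, y) = 2*x + 4*y + 1.
  f_x(P) = 1, f_y(P) = -9 (gradient nonzero, so P is smooth).
Step 3: tangent line at P: 1·(x − -1) + -9·(y − -2) = 0.
Expanding: x - 9*y - 17 = 0.


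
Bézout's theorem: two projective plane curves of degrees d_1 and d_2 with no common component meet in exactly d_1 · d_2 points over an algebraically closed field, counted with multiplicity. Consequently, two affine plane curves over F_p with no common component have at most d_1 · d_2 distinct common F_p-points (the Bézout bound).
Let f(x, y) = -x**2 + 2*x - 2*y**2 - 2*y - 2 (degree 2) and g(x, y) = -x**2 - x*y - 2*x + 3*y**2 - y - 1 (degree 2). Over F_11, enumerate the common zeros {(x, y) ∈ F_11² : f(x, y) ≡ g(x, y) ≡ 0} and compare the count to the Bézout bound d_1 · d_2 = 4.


Common zeros: ∅; count = 0; Bézout bound = 4.

deg(f) = 2, deg(g) = 2, so Bézout bound = 4.
Scan x ∈ F_11. For each x, list the y ∈ F_11 with f(x, y) ≡ 0 and those with g(x, y) ≡ 0 (mod 11); the common zeros in that column are the intersection.
  x = 0: f ≡ 0 at y ∈ ∅; g ≡ 0 at y ∈ ∅; common: ∅.
  x = 1: f ≡ 0 at y ∈ ∅; g ≡ 0 at y ∈ ∅; common: ∅.
  x = 2: f ≡ 0 at y ∈ ∅; g ≡ 0 at y ∈ ∅; common: ∅.
  x = 3: f ≡ 0 at y ∈ ∅; g ≡ 0 at y ∈ ∅; common: ∅.
  x = 4: f ≡ 0 at y ∈ {2, 8}; g ≡ 0 at y ∈ ∅; common: ∅.
  x = 5: f ≡ 0 at y ∈ {5}; g ≡ 0 at y ∈ ∅; common: ∅.
  x = 6: f ≡ 0 at y ∈ {4, 6}; g ≡ 0 at y ∈ ∅; common: ∅.
  x = 7: f ≡ 0 at y ∈ {4, 6}; g ≡ 0 at y ∈ ∅; common: ∅.
  x = 8: f ≡ 0 at y ∈ {5}; g ≡ 0 at y ∈ ∅; common: ∅.
  x = 9: f ≡ 0 at y ∈ {2, 8}; g ≡ 0 at y ∈ ∅; common: ∅.
  x = 10: f ≡ 0 at y ∈ ∅; g ≡ 0 at y ∈ {0}; common: ∅.
Collecting: common zeros = ∅, so the count is 0.
Comparison with the Bézout bound: 0 ≤ 4 = deg(f)·deg(g), as expected for curves with no common component (the affine F_11-count falls short of the bound because intersections may lie at infinity, over extension fields, or carry multiplicity).


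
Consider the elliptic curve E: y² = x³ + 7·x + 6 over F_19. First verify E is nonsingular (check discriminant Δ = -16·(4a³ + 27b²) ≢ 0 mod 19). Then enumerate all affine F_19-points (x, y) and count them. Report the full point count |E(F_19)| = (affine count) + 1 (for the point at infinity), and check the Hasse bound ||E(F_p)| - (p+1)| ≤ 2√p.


Affine points = {(0, 5), (0, 14), (2, 3), (2, 16), (3, 4), (3, 15), (6, 6), (6, 13), (8, 2), (8, 17), (9, 0), (14, 6), (14, 13), (15, 3), (15, 16), (18, 6), (18, 13)}; affine count = 17; |E(F_19)| = 18.

Discriminant check: Δ ∝ 4a³ + 27b² = 4·7³ + 27·6² = 4·343 + 27·36 ≡ 7 (mod 19). Nonzero ⇒ E is nonsingular.
For each x ∈ F_19, compute rhs = x³ + 7·x + 6 mod 19, then count y ∈ F_19 with y² ≡ rhs.
  x = 0: rhs = 6, matching y values: 5, 14 (2 points).
  x = 1: rhs = 14, matching y values: none (0 points).
  x = 2: rhs = 9, matching y values: 3, 16 (2 points).
  x = 3: rhs = 16, matching y values: 4, 15 (2 points).
  x = 4: rhs = 3, matching y values: none (0 points).
  x = 5: rhs = 14, matching y values: none (0 points).
  x = 6: rhs = 17, matching y values: 6, 13 (2 points).
  x = 7: rhs = 18, matching y values: none (0 points).
  x = 8: rhs = 4, matching y values: 2, 17 (2 points).
  x = 9: rhs = 0, matching y values: 0 (1 points).
  x = 10: rhs = 12, matching y values: none (0 points).
  x = 11: rhs = 8, matching y values: none (0 points).
  x = 12: rhs = 13, matching y values: none (0 points).
  x = 13: rhs = 14, matching y values: none (0 points).
  x = 14: rhs = 17, matching y values: 6, 13 (2 points).
  x = 15: rhs = 9, matching y values: 3, 16 (2 points).
  x = 16: rhs = 15, matching y values: none (0 points).
  x = 17: rhs = 3, matching y values: none (0 points).
  x = 18: rhs = 17, matching y values: 6, 13 (2 points).
Total affine count: 17.
Full point count |E(F_19)| = 17 + 1 = 18.
Hasse bound: |18 − (19+1)| = |-2| = 2 ≤ 2√19 ≈ 8.7178 ✓.
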